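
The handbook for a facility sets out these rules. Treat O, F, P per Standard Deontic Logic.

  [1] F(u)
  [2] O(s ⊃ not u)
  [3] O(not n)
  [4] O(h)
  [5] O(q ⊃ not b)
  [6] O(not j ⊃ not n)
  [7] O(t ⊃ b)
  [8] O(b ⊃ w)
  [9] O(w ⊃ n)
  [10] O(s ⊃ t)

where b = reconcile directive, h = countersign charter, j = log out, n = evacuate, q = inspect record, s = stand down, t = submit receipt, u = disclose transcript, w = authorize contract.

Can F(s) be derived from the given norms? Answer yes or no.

Yes

Premise 3 states O(not n) outright.
Premise 9 is O(w ⊃ n); contrapositively O(not n ⊃ not w). Since O(not n) holds, K gives O(not w).
Premise 8, O(b ⊃ w), contraposes to O(not w ⊃ not b); with O(not w) we get O(not b).
Premise 7 is O(t ⊃ b); contrapositively O(not b ⊃ not t). Since O(not b) holds, K gives O(not t).
The contrapositive of premise 10 (O(s ⊃ t)) is O(not t ⊃ not s), and O(not t) is already established, so O(not s).
Premises 1, 2, 4, 5, 6 do not contribute to this derivation.
So O(not s) holds, i.e. F(s). The claim follows.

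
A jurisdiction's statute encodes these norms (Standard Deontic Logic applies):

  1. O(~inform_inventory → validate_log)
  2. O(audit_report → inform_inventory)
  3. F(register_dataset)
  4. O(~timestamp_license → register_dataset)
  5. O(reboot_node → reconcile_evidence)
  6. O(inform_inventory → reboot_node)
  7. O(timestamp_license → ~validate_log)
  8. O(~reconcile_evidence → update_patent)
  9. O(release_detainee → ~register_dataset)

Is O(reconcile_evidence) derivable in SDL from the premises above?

Premise 3 is F(register_dataset), i.e. O(~register_dataset).
Premise 4 is O(~timestamp_license → register_dataset); contrapositively O(~register_dataset → timestamp_license). Since O(~register_dataset) holds, K gives O(timestamp_license).
Applying K to premise 7 (O(timestamp_license → ~validate_log)) and O(timestamp_license) yields O(~validate_log).
The contrapositive of premise 1 (O(~inform_inventory → validate_log)) is O(~validate_log → inform_inventory), and O(~validate_log) is already established, so O(inform_inventory).
From O(inform_inventory) and premise 6, O(inform_inventory → reboot_node), we obtain O(reboot_node).
Applying K to premise 5 (O(reboot_node → reconcile_evidence)) and O(reboot_node) yields O(reconcile_evidence).
Premises 2, 8, 9 do not contribute to this derivation.
So O(reconcile_evidence) follows.

Yes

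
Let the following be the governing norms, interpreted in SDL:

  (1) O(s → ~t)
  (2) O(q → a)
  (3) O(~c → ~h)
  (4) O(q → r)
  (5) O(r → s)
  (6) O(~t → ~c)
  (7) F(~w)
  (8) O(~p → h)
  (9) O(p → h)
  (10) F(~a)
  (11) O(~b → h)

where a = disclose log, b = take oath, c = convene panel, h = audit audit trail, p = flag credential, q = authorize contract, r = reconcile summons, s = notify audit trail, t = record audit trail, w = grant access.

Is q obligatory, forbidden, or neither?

Forbidden

Premises 9 and 8 cover both cases: O(p → h) and O(~p → h). Since p ∨ ~p is a tautology, O(h) follows.
Premise 3 is O(~c → ~h); contrapositively O(h → c). Since O(h) holds, K gives O(c).
The contrapositive of premise 6 (O(~t → ~c)) is O(c → t), and O(c) is already established, so O(t).
Premise 1 is O(s → ~t); contrapositively O(t → ~s). Since O(t) holds, K gives O(~s).
Premise 5, O(r → s), contraposes to O(~s → ~r); with O(~s) we get O(~r).
Premise 4 is O(q → r); contrapositively O(~r → ~q). Since O(~r) holds, K gives O(~q).
Premises 2, 7, 10, 11 do not contribute to this derivation.
Thus O(~q), which is F(q): q is forbidden.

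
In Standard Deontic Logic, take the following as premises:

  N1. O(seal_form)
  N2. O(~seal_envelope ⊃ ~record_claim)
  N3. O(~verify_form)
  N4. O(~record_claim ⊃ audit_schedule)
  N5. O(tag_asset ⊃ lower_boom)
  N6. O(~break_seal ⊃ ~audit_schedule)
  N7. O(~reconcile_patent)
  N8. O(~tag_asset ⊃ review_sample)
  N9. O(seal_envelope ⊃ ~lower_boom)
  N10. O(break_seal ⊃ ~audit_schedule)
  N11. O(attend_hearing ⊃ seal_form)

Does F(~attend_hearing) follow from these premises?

No

Premise 11 is O(attend_hearing ⊃ seal_form); even if O(seal_form) held, inferring O(attend_hearing) would be affirming the consequent — invalid.
No other premise forces O(attend_hearing). An ideal world satisfying every premise can still have ~attend_hearing true, so F(~attend_hearing) is not derivable.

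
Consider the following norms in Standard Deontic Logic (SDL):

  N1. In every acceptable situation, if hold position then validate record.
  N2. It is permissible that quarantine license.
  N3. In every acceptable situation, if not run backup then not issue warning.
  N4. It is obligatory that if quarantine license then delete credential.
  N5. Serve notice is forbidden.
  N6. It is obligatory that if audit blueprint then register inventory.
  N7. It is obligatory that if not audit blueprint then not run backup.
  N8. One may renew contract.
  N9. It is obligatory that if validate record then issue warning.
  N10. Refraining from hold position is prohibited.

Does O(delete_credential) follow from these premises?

Premise 4 is O(quarantine_license → delete_credential), but O(quarantine_license) is not derivable from the premises (the permission P(quarantine_license) asserts only ¬O(¬quarantine_license), not O(quarantine_license)), so it does not yield O(delete_credential).
No other premise forces O(delete_credential). An ideal world satisfying every premise can still have delete_credential false, so O(delete_credential) is not derivable.

No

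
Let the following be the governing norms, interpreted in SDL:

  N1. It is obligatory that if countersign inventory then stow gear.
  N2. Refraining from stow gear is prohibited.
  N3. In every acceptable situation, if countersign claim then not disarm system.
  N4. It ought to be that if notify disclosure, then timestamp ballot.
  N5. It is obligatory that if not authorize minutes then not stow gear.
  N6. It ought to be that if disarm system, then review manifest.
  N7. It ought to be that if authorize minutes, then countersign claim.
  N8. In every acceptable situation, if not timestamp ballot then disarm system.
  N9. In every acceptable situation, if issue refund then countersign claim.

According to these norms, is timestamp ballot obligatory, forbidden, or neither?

Obligatory

F(¬stow_gear) at premise 2 means O(stow_gear).
Premise 5 is O(¬authorize_minutes → ¬stow_gear); contrapositively O(stow_gear → authorize_minutes). Since O(stow_gear) holds, K gives O(authorize_minutes).
Applying K to premise 7 (O(authorize_minutes → countersign_claim)) and O(authorize_minutes) yields O(countersign_claim).
Applying K to premise 3 (O(countersign_claim → ¬disarm_system)) and O(countersign_claim) yields O(¬disarm_system).
Premise 8 is O(¬timestamp_ballot → disarm_system); contrapositively O(¬disarm_system → timestamp_ballot). Since O(¬disarm_system) holds, K gives O(timestamp_ballot).
Premises 1, 4, 6, 9 do not contribute to this derivation.
Hence timestamp_ballot is obligatory.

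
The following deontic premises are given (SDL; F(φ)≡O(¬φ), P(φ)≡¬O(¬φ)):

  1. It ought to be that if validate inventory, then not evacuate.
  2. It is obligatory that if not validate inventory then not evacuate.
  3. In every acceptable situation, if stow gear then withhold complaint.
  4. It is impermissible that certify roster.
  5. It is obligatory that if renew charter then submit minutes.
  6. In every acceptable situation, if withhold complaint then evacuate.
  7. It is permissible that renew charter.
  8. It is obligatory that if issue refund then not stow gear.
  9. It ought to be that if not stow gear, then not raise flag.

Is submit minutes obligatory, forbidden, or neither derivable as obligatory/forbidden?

Neither

Premise 5 is O(renew_charter → submit_minutes), but O(renew_charter) is not derivable from the premises (the permission P(renew_charter) asserts only ¬O(¬renew_charter), not O(renew_charter)), so it does not yield O(submit_minutes).
No premise or chain of K-axiom applications forces O(submit_minutes), and none forces O(¬submit_minutes). So submit_minutes is neither obligatory nor forbidden under these norms.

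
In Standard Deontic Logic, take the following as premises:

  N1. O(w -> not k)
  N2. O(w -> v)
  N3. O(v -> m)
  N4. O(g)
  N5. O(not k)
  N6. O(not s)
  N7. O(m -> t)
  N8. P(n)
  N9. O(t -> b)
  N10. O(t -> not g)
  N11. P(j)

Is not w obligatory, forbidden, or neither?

Premise 4 gives O(g).
Premise 10 is O(t -> not g); contrapositively O(g -> not t). Since O(g) holds, K gives O(not t).
Premise 7, O(m -> t), contraposes to O(not t -> not m); with O(not t) we get O(not m).
Premise 3 is O(v -> m); contrapositively O(not m -> not v). Since O(not m) holds, K gives O(not v).
Premise 2, O(w -> v), contraposes to O(not v -> not w); with O(not v) we get O(not w).
Premises 1, 5, 6, 8, 9, 11 do not contribute to this derivation.
Hence not w is obligatory.

Obligatory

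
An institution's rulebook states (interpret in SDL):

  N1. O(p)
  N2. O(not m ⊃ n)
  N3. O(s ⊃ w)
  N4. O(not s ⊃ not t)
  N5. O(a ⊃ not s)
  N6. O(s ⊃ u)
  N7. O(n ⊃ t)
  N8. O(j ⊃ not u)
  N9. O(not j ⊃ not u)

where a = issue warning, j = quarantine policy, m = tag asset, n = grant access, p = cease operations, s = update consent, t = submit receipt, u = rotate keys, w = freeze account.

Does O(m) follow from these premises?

Premises 9 and 8 cover both cases: O(not j ⊃ not u) and O(j ⊃ not u). Since not j ∨ j is a tautology, O(not u) follows.
The contrapositive of premise 6 (O(s ⊃ u)) is O(not u ⊃ not s), and O(not u) is already established, so O(not s).
With premise 4, O(not s ⊃ not t), the K-axiom yields O(not t).
Premise 7, O(n ⊃ t), contraposes to O(not t ⊃ not n); with O(not t) we get O(not n).
Premise 2 is O(not m ⊃ n); contrapositively O(not n ⊃ m). Since O(not n) holds, K gives O(m).
Premises 1, 3, 5 do not contribute to this derivation.
So O(m) follows.

Yes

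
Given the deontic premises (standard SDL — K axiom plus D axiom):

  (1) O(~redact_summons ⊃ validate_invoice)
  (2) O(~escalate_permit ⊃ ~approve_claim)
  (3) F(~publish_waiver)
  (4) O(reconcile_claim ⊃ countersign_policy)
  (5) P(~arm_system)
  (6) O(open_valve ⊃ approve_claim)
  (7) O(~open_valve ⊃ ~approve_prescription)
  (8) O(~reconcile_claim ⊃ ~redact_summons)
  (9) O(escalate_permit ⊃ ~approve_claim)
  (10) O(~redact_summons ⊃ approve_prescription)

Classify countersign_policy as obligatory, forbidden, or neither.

By case analysis on ~escalate_permit: premise 2 gives O(~escalate_permit ⊃ ~approve_claim) and premise 9 gives O(escalate_permit ⊃ ~approve_claim), so O(~approve_claim) either way.
The contrapositive of premise 6 (O(open_valve ⊃ approve_claim)) is O(~approve_claim ⊃ ~open_valve), and O(~approve_claim) is already established, so O(~open_valve).
Premise 7 is O(~open_valve ⊃ ~approve_prescription); since O(~open_valve), deontic closure gives O(~approve_prescription).
The contrapositive of premise 10 (O(~redact_summons ⊃ approve_prescription)) is O(~approve_prescription ⊃ redact_summons), and O(~approve_prescription) is already established, so O(redact_summons).
Premise 8, O(~reconcile_claim ⊃ ~redact_summons), contraposes to O(redact_summons ⊃ reconcile_claim); with O(redact_summons) we get O(reconcile_claim).
Premise 4 is O(reconcile_claim ⊃ countersign_policy); since O(reconcile_claim), deontic closure gives O(countersign_policy).
Premises 1, 3, 5 do not contribute to this derivation.
Hence countersign_policy is obligatory.

Obligatory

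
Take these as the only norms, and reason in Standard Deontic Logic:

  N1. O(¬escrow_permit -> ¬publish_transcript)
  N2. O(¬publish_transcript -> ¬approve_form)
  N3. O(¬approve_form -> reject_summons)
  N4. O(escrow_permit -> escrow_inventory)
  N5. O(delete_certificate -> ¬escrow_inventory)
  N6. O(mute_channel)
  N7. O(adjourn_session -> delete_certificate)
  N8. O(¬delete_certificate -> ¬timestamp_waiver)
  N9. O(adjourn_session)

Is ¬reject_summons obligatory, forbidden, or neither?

Forbidden

Premise 9 gives O(adjourn_session).
Applying K to premise 7 (O(adjourn_session -> delete_certificate)) and O(adjourn_session) yields O(delete_certificate).
Premise 5 is O(delete_certificate -> ¬escrow_inventory); since O(delete_certificate), deontic closure gives O(¬escrow_inventory).
Premise 4 is O(escrow_permit -> escrow_inventory); contrapositively O(¬escrow_inventory -> ¬escrow_permit). Since O(¬escrow_inventory) holds, K gives O(¬escrow_permit).
Applying K to premise 1 (O(¬escrow_permit -> ¬publish_transcript)) and O(¬escrow_permit) yields O(¬publish_transcript).
With premise 2, O(¬publish_transcript -> ¬approve_form), the K-axiom yields O(¬approve_form).
With premise 3, O(¬approve_form -> reject_summons), the K-axiom yields O(reject_summons).
Premises 6, 8 do not contribute to this derivation.
Thus O(reject_summons), which is F(¬reject_summons): ¬reject_summons is forbidden.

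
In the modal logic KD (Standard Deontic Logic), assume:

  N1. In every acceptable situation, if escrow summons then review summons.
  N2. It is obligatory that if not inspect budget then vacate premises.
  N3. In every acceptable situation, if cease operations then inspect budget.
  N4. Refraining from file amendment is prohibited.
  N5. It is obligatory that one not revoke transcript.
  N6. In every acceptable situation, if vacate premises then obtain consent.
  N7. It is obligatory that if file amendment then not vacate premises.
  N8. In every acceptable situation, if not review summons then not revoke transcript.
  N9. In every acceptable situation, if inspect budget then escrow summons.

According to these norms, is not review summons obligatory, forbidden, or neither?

Premise 4, F(¬file_amendment), is equivalent to O(file_amendment).
From O(file_amendment) and premise 7, O(file_amendment → ¬vacate_premises), we obtain O(¬vacate_premises).
Premise 2, O(¬inspect_budget → vacate_premises), contraposes to O(¬vacate_premises → inspect_budget); with O(¬vacate_premises) we get O(inspect_budget).
With premise 9, O(inspect_budget → escrow_summons), the K-axiom yields O(escrow_summons).
With premise 1, O(escrow_summons → review_summons), the K-axiom yields O(review_summons).
Premises 3, 5, 6, 8 do not contribute to this derivation.
Thus O(review_summons), which is F(¬review_summons): ¬review_summons is forbidden.

Forbidden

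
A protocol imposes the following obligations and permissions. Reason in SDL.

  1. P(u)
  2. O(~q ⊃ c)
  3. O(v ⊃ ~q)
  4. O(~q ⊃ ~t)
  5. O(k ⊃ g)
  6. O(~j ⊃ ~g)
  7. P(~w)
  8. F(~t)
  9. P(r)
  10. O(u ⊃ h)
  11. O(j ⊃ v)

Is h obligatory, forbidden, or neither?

Neither

Premise 10 is O(u ⊃ h), but O(u) is not derivable from the premises (the permission P(u) asserts only ~O(~u), not O(u)), so it does not yield O(h).
No premise or chain of K-axiom applications forces O(h), and none forces O(~h). So h is neither obligatory nor forbidden under these norms.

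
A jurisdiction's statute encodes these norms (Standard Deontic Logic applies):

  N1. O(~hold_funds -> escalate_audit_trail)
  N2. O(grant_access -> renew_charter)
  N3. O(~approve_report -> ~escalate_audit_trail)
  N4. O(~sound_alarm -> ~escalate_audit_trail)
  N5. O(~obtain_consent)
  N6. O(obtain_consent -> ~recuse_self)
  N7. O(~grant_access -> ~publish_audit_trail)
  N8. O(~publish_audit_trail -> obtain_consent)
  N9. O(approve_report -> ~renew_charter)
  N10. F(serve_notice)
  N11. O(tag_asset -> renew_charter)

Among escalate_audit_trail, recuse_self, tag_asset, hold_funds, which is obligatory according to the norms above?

hold_funds

From premise 5 we have O(~obtain_consent).
The contrapositive of premise 8 (O(~publish_audit_trail -> obtain_consent)) is O(~obtain_consent -> publish_audit_trail), and O(~obtain_consent) is already established, so O(publish_audit_trail).
The contrapositive of premise 7 (O(~grant_access -> ~publish_audit_trail)) is O(publish_audit_trail -> grant_access), and O(publish_audit_trail) is already established, so O(grant_access).
With premise 2, O(grant_access -> renew_charter), the K-axiom yields O(renew_charter).
Premise 9, O(approve_report -> ~renew_charter), contraposes to O(renew_charter -> ~approve_report); with O(renew_charter) we get O(~approve_report).
Premise 3 is O(~approve_report -> ~escalate_audit_trail); since O(~approve_report), deontic closure gives O(~escalate_audit_trail).
Premise 1, O(~hold_funds -> escalate_audit_trail), contraposes to O(~escalate_audit_trail -> hold_funds); with O(~escalate_audit_trail) we get O(hold_funds).
So O(hold_funds) holds — hold_funds is obligatory. None of the other listed options is made obligatory by any chain of premises.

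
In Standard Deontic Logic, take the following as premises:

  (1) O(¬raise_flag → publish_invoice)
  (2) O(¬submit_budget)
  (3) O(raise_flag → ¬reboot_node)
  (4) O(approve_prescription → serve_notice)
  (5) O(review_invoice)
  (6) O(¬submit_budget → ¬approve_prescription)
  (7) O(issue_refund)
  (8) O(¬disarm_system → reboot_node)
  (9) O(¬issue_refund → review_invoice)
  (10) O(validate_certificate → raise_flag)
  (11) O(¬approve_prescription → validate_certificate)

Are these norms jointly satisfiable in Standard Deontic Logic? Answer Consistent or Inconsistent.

Premise 9 is O(¬issue_refund → review_invoice); even if O(review_invoice) held, inferring O(¬issue_refund) would be affirming the consequent — invalid.
So O(¬issue_refund) is not derivable, and the apparent clash with O(issue_refund) does not arise.
A world satisfying every obligation exists (e.g. approve_prescription=false, disarm_system=true, issue_refund=true, publish_invoice=false, raise_flag=true, reboot_node=false, review_invoice=true, serve_notice=false, submit_budget=false, validate_certificate=true); no atom is both obligatory and forbidden, so the set is consistent.

Consistent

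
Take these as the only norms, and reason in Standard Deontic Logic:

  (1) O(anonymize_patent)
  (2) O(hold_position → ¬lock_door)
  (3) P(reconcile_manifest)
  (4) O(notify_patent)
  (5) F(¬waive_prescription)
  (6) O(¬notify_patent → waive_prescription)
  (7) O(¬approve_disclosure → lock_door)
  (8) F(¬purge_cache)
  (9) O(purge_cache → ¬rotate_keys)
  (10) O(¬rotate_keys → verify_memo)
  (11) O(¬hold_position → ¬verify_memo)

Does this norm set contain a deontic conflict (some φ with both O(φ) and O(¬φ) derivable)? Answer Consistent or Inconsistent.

Consistent

Premise 6 is O(¬notify_patent → waive_prescription); even if O(waive_prescription) held, inferring O(¬notify_patent) would be affirming the consequent — invalid.
So O(¬notify_patent) is not derivable, and the apparent clash with O(notify_patent) does not arise.
A world satisfying every obligation exists (e.g. anonymize_patent=true, approve_disclosure=true, hold_position=true, lock_door=false, notify_patent=true, purge_cache=true, reconcile_manifest=false, rotate_keys=false, verify_memo=true, waive_prescription=true); no atom is both obligatory and forbidden, so the set is consistent.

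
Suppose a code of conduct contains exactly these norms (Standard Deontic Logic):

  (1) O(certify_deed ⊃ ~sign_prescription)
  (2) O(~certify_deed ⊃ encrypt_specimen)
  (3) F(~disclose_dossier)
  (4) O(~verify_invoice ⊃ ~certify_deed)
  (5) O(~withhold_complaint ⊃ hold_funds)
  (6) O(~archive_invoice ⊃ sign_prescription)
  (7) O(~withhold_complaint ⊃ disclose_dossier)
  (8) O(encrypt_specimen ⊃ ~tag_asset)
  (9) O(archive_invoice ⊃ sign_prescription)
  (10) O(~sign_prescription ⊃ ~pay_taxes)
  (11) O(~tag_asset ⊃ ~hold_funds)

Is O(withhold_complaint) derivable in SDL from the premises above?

Premises 9 and 6 are O(archive_invoice ⊃ sign_prescription) and O(~archive_invoice ⊃ sign_prescription); every ideal world satisfies archive_invoice or ~archive_invoice, so in either case sign_prescription holds — hence O(sign_prescription).
The contrapositive of premise 1 (O(certify_deed ⊃ ~sign_prescription)) is O(sign_prescription ⊃ ~certify_deed), and O(sign_prescription) is already established, so O(~certify_deed).
With premise 2, O(~certify_deed ⊃ encrypt_specimen), the K-axiom yields O(encrypt_specimen).
With premise 8, O(encrypt_specimen ⊃ ~tag_asset), the K-axiom yields O(~tag_asset).
Premise 11 is O(~tag_asset ⊃ ~hold_funds); since O(~tag_asset), deontic closure gives O(~hold_funds).
Premise 5, O(~withhold_complaint ⊃ hold_funds), contraposes to O(~hold_funds ⊃ withhold_complaint); with O(~hold_funds) we get O(withhold_complaint).
Premises 3, 4, 7, 10 do not contribute to this derivation.
So O(withhold_complaint) follows.

Yes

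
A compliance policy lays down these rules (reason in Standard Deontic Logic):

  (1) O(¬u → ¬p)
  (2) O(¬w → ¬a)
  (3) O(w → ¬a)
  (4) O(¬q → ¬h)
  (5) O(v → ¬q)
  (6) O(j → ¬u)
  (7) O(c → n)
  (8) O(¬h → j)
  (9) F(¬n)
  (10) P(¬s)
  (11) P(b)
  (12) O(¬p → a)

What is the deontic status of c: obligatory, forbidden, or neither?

Premise 7 is O(c → n); even if O(n) held, inferring O(c) would be affirming the consequent — invalid.
No premise or chain of K-axiom applications forces O(c), and none forces O(¬c). So c is neither obligatory nor forbidden under these norms.

Neither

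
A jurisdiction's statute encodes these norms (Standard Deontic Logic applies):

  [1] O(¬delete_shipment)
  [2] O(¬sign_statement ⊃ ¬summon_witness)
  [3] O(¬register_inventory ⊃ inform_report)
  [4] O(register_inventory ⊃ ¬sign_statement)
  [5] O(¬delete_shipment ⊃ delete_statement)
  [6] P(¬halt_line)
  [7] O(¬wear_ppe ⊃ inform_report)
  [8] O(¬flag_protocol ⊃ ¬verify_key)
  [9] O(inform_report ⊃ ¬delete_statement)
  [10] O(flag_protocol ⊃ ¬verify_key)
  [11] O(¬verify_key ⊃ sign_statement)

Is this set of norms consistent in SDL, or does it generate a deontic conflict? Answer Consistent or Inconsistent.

Inconsistent

Premises 10 and 8 cover both cases: O(flag_protocol ⊃ ¬verify_key) and O(¬flag_protocol ⊃ ¬verify_key). Since flag_protocol ∨ ¬flag_protocol is a tautology, O(¬verify_key) follows.
With premise 11, O(¬verify_key ⊃ sign_statement), the K-axiom yields O(sign_statement).
Premise 4, O(register_inventory ⊃ ¬sign_statement), contraposes to O(sign_statement ⊃ ¬register_inventory); with O(sign_statement) we get O(¬register_inventory).
From O(¬register_inventory) and premise 3, O(¬register_inventory ⊃ inform_report), we obtain O(inform_report).
Premise 9 is O(inform_report ⊃ ¬delete_statement); since O(inform_report), deontic closure gives O(¬delete_statement).
Premise 5 is O(¬delete_shipment ⊃ delete_statement); contrapositively O(¬delete_statement ⊃ delete_shipment). Since O(¬delete_statement) holds, K gives O(delete_shipment).
Yet premise 1 states O(¬delete_shipment).
We now have both O(delete_shipment) and O(¬delete_shipment) — delete_shipment is simultaneously obligatory and forbidden, violating the D-axiom.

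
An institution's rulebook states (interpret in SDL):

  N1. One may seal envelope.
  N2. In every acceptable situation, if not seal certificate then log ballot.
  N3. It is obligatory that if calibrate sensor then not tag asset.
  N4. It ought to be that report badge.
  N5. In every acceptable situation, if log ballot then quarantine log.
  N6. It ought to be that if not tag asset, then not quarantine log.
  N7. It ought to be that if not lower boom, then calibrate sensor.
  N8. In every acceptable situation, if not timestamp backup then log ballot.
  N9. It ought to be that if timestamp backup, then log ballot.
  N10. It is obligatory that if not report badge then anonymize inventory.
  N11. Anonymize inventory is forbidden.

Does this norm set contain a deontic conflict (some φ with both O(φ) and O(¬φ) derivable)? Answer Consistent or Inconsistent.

Premise 10 is O(¬report_badge → anonymize_inventory), but O(¬report_badge) is not derivable from the premises, so it does not yield O(anonymize_inventory).
So O(anonymize_inventory) is not derivable, and the apparent clash with O(¬anonymize_inventory) does not arise.
A world satisfying every obligation exists (e.g. anonymize_inventory=false, calibrate_sensor=false, log_ballot=true, lower_boom=true, quarantine_log=true, report_badge=true, seal_certificate=false, seal_envelope=false, tag_asset=true, timestamp_backup=false); no atom is both obligatory and forbidden, so the set is consistent.

Consistent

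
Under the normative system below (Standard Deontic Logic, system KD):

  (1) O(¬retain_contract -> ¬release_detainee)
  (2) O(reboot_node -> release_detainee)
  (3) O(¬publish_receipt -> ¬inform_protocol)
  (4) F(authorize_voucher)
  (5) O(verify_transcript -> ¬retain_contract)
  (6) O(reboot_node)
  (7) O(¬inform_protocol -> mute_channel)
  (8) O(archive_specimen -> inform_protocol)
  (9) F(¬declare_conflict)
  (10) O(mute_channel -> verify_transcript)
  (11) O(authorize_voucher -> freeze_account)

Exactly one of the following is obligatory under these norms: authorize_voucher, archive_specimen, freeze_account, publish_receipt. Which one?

Premise 6 states O(reboot_node) outright.
Premise 2 is O(reboot_node -> release_detainee); since O(reboot_node), deontic closure gives O(release_detainee).
Premise 1 is O(¬retain_contract -> ¬release_detainee); contrapositively O(release_detainee -> retain_contract). Since O(release_detainee) holds, K gives O(retain_contract).
Premise 5, O(verify_transcript -> ¬retain_contract), contraposes to O(retain_contract -> ¬verify_transcript); with O(retain_contract) we get O(¬verify_transcript).
Premise 10 is O(mute_channel -> verify_transcript); contrapositively O(¬verify_transcript -> ¬mute_channel). Since O(¬verify_transcript) holds, K gives O(¬mute_channel).
Premise 7, O(¬inform_protocol -> mute_channel), contraposes to O(¬mute_channel -> inform_protocol); with O(¬mute_channel) we get O(inform_protocol).
The contrapositive of premise 3 (O(¬publish_receipt -> ¬inform_protocol)) is O(inform_protocol -> publish_receipt), and O(inform_protocol) is already established, so O(publish_receipt).
So O(publish_receipt) holds — publish_receipt is obligatory. None of the other listed options is made obligatory by any chain of premises.

publish_receipt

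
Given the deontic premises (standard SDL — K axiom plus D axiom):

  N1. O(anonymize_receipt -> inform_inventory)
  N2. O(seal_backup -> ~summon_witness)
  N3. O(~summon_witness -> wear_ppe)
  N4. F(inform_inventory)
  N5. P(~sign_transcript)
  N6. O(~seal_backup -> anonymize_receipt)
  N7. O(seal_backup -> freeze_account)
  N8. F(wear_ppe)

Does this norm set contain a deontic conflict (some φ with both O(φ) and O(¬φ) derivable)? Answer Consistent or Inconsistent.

F(wear_ppe) at premise 8 means O(~wear_ppe).
Premise 3, O(~summon_witness -> wear_ppe), contraposes to O(~wear_ppe -> summon_witness); with O(~wear_ppe) we get O(summon_witness).
Premise 2, O(seal_backup -> ~summon_witness), contraposes to O(summon_witness -> ~seal_backup); with O(summon_witness) we get O(~seal_backup).
From O(~seal_backup) and premise 6, O(~seal_backup -> anonymize_receipt), we obtain O(anonymize_receipt).
From O(anonymize_receipt) and premise 1, O(anonymize_receipt -> inform_inventory), we obtain O(inform_inventory).
Yet premise 4 is F(inform_inventory), i.e. O(~inform_inventory).
We now have both O(inform_inventory) and O(~inform_inventory) — inform_inventory is simultaneously obligatory and forbidden, violating the D-axiom.

Inconsistent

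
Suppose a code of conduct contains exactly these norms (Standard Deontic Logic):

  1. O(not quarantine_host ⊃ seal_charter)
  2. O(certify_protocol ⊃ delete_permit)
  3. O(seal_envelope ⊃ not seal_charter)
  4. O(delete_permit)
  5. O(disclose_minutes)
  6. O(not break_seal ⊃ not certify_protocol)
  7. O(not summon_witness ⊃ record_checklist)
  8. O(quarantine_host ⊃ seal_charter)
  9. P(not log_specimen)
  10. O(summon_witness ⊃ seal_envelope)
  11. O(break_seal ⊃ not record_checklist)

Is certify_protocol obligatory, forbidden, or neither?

Premises 8 and 1 are O(quarantine_host ⊃ seal_charter) and O(not quarantine_host ⊃ seal_charter); every ideal world satisfies quarantine_host or not quarantine_host, so in either case seal_charter holds — hence O(seal_charter).
The contrapositive of premise 3 (O(seal_envelope ⊃ not seal_charter)) is O(seal_charter ⊃ not seal_envelope), and O(seal_charter) is already established, so O(not seal_envelope).
The contrapositive of premise 10 (O(summon_witness ⊃ seal_envelope)) is O(not seal_envelope ⊃ not summon_witness), and O(not seal_envelope) is already established, so O(not summon_witness).
Premise 7 is O(not summon_witness ⊃ record_checklist); since O(not summon_witness), deontic closure gives O(record_checklist).
Premise 11, O(break_seal ⊃ not record_checklist), contraposes to O(record_checklist ⊃ not break_seal); with O(record_checklist) we get O(not break_seal).
Premise 6 is O(not break_seal ⊃ not certify_protocol); since O(not break_seal), deontic closure gives O(not certify_protocol).
Premises 2, 4, 5, 9 do not contribute to this derivation.
Thus O(not certify_protocol), which is F(certify_protocol): certify_protocol is forbidden.

Forbidden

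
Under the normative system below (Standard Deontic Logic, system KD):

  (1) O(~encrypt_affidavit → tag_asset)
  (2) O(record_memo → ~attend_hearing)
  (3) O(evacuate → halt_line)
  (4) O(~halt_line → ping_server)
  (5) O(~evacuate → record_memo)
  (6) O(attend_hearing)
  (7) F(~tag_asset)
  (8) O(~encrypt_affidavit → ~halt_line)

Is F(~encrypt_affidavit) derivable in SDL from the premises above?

Yes

Premise 6 gives O(attend_hearing).
The contrapositive of premise 2 (O(record_memo → ~attend_hearing)) is O(attend_hearing → ~record_memo), and O(attend_hearing) is already established, so O(~record_memo).
Premise 5 is O(~evacuate → record_memo); contrapositively O(~record_memo → evacuate). Since O(~record_memo) holds, K gives O(evacuate).
With premise 3, O(evacuate → halt_line), the K-axiom yields O(halt_line).
Premise 8, O(~encrypt_affidavit → ~halt_line), contraposes to O(halt_line → encrypt_affidavit); with O(halt_line) we get O(encrypt_affidavit).
Premises 1, 4, 7 do not contribute to this derivation.
So O(encrypt_affidavit) holds, i.e. F(~encrypt_affidavit). The claim follows.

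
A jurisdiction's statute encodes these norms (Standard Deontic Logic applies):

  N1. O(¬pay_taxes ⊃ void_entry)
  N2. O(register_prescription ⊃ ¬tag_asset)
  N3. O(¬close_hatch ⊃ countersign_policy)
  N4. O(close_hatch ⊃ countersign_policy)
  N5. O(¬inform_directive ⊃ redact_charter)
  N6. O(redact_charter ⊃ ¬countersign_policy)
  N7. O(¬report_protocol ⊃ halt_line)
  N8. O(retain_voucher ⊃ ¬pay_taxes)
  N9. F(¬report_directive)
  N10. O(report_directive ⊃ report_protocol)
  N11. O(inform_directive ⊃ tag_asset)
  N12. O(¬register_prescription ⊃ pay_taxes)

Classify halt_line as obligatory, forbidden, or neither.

Premise 7 is O(¬report_protocol ⊃ halt_line), but O(¬report_protocol) is not derivable from the premises, so it does not yield O(halt_line).
No premise or chain of K-axiom applications forces O(halt_line), and none forces O(¬halt_line). So halt_line is neither obligatory nor forbidden under these norms.

Neither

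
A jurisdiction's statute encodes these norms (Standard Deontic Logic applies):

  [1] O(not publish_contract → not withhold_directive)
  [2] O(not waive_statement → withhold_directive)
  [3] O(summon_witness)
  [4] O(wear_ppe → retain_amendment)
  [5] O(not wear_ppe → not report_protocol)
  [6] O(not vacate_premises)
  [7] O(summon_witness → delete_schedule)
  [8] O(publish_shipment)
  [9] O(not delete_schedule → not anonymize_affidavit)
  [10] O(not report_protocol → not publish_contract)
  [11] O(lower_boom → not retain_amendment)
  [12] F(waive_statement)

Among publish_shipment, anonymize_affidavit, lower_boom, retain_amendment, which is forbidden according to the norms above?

Premise 12, F(waive_statement), is equivalent to O(not waive_statement).
With premise 2, O(not waive_statement → withhold_directive), the K-axiom yields O(withhold_directive).
Premise 1 is O(not publish_contract → not withhold_directive); contrapositively O(withhold_directive → publish_contract). Since O(withhold_directive) holds, K gives O(publish_contract).
Premise 10, O(not report_protocol → not publish_contract), contraposes to O(publish_contract → report_protocol); with O(publish_contract) we get O(report_protocol).
Premise 5 is O(not wear_ppe → not report_protocol); contrapositively O(report_protocol → wear_ppe). Since O(report_protocol) holds, K gives O(wear_ppe).
Applying K to premise 4 (O(wear_ppe → retain_amendment)) and O(wear_ppe) yields O(retain_amendment).
Premise 11, O(lower_boom → not retain_amendment), contraposes to O(retain_amendment → not lower_boom); with O(retain_amendment) we get O(not lower_boom).
So O(not lower_boom) holds, i.e. lower_boom is forbidden. None of the other listed options is forbidden under the premises.

lower_boom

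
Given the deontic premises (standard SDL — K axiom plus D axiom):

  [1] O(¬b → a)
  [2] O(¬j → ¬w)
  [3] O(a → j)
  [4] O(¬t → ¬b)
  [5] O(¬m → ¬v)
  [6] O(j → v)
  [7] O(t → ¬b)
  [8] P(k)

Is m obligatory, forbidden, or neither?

Obligatory

Premises 7 and 4 are O(t → ¬b) and O(¬t → ¬b); every ideal world satisfies t or ¬t, so in either case ¬b holds — hence O(¬b).
Premise 1 is O(¬b → a); since O(¬b), deontic closure gives O(a).
Premise 3 is O(a → j); since O(a), deontic closure gives O(j).
Premise 6 is O(j → v); since O(j), deontic closure gives O(v).
The contrapositive of premise 5 (O(¬m → ¬v)) is O(v → m), and O(v) is already established, so O(m).
Premises 2, 8 do not contribute to this derivation.
Hence m is obligatory.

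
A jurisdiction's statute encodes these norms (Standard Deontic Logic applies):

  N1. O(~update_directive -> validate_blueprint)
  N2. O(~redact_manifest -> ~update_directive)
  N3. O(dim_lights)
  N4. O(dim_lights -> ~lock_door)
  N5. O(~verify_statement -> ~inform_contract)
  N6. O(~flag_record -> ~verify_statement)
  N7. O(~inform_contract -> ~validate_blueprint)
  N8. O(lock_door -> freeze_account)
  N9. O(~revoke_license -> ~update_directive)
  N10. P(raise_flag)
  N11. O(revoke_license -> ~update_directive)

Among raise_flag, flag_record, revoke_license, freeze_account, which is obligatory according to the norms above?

By case analysis on ~revoke_license: premise 9 gives O(~revoke_license -> ~update_directive) and premise 11 gives O(revoke_license -> ~update_directive), so O(~update_directive) either way.
Premise 1 is O(~update_directive -> validate_blueprint); since O(~update_directive), deontic closure gives O(validate_blueprint).
Premise 7 is O(~inform_contract -> ~validate_blueprint); contrapositively O(validate_blueprint -> inform_contract). Since O(validate_blueprint) holds, K gives O(inform_contract).
Premise 5 is O(~verify_statement -> ~inform_contract); contrapositively O(inform_contract -> verify_statement). Since O(inform_contract) holds, K gives O(verify_statement).
Premise 6 is O(~flag_record -> ~verify_statement); contrapositively O(verify_statement -> flag_record). Since O(verify_statement) holds, K gives O(flag_record).
So O(flag_record) holds — flag_record is obligatory. None of the other listed options is made obligatory by any chain of premises.

flag_record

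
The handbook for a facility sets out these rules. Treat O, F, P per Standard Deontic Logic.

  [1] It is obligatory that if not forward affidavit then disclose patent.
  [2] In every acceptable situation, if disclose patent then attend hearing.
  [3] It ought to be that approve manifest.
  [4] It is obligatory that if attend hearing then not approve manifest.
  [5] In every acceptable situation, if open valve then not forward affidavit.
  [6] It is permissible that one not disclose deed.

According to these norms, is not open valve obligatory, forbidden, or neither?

Obligatory

Premise 3 states O(approve_manifest) outright.
Premise 4, O(attend_hearing → ¬approve_manifest), contraposes to O(approve_manifest → ¬attend_hearing); with O(approve_manifest) we get O(¬attend_hearing).
The contrapositive of premise 2 (O(disclose_patent → attend_hearing)) is O(¬attend_hearing → ¬disclose_patent), and O(¬attend_hearing) is already established, so O(¬disclose_patent).
Premise 1, O(¬forward_affidavit → disclose_patent), contraposes to O(¬disclose_patent → forward_affidavit); with O(¬disclose_patent) we get O(forward_affidavit).
Premise 5, O(open_valve → ¬forward_affidavit), contraposes to O(forward_affidavit → ¬open_valve); with O(forward_affidavit) we get O(¬open_valve).
Premise 6 does not contribute to this derivation.
Hence ¬open_valve is obligatory.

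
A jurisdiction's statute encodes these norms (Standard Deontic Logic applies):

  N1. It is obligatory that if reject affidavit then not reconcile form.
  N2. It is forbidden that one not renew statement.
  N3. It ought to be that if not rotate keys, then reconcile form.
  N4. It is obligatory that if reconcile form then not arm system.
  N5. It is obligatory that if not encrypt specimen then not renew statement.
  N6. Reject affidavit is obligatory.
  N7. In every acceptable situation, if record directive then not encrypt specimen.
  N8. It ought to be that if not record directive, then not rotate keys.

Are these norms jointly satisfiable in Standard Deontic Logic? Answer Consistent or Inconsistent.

Inconsistent

Premise 6 states O(reject_affidavit) outright.
Premise 1 is O(reject_affidavit → ¬reconcile_form); since O(reject_affidavit), deontic closure gives O(¬reconcile_form).
The contrapositive of premise 3 (O(¬rotate_keys → reconcile_form)) is O(¬reconcile_form → rotate_keys), and O(¬reconcile_form) is already established, so O(rotate_keys).
Premise 8, O(¬record_directive → ¬rotate_keys), contraposes to O(rotate_keys → record_directive); with O(rotate_keys) we get O(record_directive).
From O(record_directive) and premise 7, O(record_directive → ¬encrypt_specimen), we obtain O(¬encrypt_specimen).
Applying K to premise 5 (O(¬encrypt_specimen → ¬renew_statement)) and O(¬encrypt_specimen) yields O(¬renew_statement).
But premise 2, F(¬renew_statement), means O(renew_statement).
We now have both O(¬renew_statement) and O(renew_statement) — renew_statement is simultaneously obligatory and forbidden, violating the D-axiom.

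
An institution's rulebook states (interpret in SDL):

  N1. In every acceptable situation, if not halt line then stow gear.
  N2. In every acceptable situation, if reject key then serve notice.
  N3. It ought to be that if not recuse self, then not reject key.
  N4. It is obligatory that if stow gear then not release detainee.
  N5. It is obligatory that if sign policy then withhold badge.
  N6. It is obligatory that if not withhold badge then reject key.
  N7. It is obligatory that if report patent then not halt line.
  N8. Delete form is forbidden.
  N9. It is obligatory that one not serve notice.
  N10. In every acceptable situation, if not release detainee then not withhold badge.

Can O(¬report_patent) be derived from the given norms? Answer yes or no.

Yes

From premise 9 we have O(¬serve_notice).
Premise 2 is O(reject_key → serve_notice); contrapositively O(¬serve_notice → ¬reject_key). Since O(¬serve_notice) holds, K gives O(¬reject_key).
The contrapositive of premise 6 (O(¬withhold_badge → reject_key)) is O(¬reject_key → withhold_badge), and O(¬reject_key) is already established, so O(withhold_badge).
The contrapositive of premise 10 (O(¬release_detainee → ¬withhold_badge)) is O(withhold_badge → release_detainee), and O(withhold_badge) is already established, so O(release_detainee).
Premise 4, O(stow_gear → ¬release_detainee), contraposes to O(release_detainee → ¬stow_gear); with O(release_detainee) we get O(¬stow_gear).
Premise 1 is O(¬halt_line → stow_gear); contrapositively O(¬stow_gear → halt_line). Since O(¬stow_gear) holds, K gives O(halt_line).
Premise 7, O(report_patent → ¬halt_line), contraposes to O(halt_line → ¬report_patent); with O(halt_line) we get O(¬report_patent).
Premises 3, 5, 8 do not contribute to this derivation.
So O(¬report_patent) follows.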